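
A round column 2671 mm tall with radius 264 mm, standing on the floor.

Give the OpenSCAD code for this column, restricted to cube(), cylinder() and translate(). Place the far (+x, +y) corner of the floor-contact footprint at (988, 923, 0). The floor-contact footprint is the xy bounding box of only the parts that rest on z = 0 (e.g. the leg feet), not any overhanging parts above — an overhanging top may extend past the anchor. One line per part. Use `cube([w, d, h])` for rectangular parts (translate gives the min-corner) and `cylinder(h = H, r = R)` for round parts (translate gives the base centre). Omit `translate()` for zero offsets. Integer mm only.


translate([724, 659, 0]) cylinder(h = 2671, r = 264);


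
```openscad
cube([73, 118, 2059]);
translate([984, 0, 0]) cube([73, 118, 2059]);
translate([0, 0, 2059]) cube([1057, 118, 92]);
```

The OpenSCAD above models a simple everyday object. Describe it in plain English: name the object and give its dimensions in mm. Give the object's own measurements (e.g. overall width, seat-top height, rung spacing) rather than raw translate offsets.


A door frame. The clear opening is 911 mm wide and 2059 mm high. Two 73 mm wide jambs, 118 mm deep, stand either side of the opening from the floor to the top of the opening. A 92 mm thick head sits across the top of both jambs, spanning the full outside width of the frame.


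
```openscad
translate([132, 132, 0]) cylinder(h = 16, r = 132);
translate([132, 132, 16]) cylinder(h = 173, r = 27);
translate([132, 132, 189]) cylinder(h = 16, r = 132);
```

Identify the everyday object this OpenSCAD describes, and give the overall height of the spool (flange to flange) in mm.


A spool. The overall height is 205 mm.

Three coaxial cylinders, large–small–large — a spool. Two 16 mm flanges and a 173 mm core give 16 + 173 + 16 = 205 mm.


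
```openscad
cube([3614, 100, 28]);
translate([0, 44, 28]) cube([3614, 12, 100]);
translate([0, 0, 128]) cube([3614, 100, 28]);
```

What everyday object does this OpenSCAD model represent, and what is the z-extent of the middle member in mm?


An I-beam. The web height is 100 mm.

Two wide flanges with a thin centred web — an I-beam. Overall 156 mm minus two 28 mm flanges gives a web of 156 − 2·28 = 100 mm.


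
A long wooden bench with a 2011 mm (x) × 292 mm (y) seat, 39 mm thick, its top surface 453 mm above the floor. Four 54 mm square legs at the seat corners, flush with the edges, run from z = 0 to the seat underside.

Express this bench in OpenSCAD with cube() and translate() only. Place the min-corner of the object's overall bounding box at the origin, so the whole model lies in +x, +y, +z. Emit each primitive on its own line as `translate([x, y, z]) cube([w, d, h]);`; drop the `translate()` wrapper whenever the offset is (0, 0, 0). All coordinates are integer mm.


// leg_h = 453 − 39 = 414
translate([0, 0, 414]) cube([2011, 292, 39]);
cube([54, 54, 414]);
translate([0, 238, 0]) cube([54, 54, 414]);
translate([1957, 0, 0]) cube([54, 54, 414]);
translate([1957, 238, 0]) cube([54, 54, 414]);


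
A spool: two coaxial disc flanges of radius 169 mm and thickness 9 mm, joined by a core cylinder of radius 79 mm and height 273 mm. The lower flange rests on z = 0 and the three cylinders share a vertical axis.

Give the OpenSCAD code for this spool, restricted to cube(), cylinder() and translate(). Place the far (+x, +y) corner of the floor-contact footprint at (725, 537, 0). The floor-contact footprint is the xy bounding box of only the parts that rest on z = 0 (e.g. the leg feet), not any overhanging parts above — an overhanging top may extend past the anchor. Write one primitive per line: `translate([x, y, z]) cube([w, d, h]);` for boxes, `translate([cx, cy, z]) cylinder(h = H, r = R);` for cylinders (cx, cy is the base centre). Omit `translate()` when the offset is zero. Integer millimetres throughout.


translate([556, 368, 0]) cylinder(h = 9, r = 169);
translate([556, 368, 9]) cylinder(h = 273, r = 79);
translate([556, 368, 282]) cylinder(h = 9, r = 169);


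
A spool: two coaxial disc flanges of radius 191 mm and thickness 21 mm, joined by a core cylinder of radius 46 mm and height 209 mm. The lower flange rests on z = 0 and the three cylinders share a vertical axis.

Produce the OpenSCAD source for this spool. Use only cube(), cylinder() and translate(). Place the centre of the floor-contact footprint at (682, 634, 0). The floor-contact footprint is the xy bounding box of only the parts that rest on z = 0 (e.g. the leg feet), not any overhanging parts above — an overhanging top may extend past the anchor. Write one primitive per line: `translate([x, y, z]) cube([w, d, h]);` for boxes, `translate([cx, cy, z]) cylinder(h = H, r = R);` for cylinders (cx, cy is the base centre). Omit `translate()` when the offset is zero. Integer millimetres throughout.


translate([682, 634, 0]) cylinder(h = 21, r = 191);
translate([682, 634, 21]) cylinder(h = 209, r = 46);
translate([682, 634, 230]) cylinder(h = 21, r = 191);


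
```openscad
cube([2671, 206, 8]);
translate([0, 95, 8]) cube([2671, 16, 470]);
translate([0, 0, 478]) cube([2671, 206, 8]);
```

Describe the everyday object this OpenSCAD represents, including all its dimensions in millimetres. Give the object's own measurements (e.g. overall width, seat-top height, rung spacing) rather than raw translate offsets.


An I-beam lying along x, 2671 mm long. Overall section height 486 mm. Two flanges 206 mm wide (y) and 8 mm thick, one on the floor and one at the top; a web 16 mm thick runs between them, centred on the flange width.


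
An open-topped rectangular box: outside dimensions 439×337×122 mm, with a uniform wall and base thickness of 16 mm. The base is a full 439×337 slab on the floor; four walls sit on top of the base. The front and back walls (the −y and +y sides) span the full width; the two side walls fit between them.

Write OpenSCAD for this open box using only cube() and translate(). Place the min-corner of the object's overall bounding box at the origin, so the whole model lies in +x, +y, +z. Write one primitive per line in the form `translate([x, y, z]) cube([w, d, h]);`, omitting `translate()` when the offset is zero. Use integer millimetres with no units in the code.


cube([439, 337, 16]);
translate([0, 0, 16]) cube([439, 16, 106]);
translate([0, 321, 16]) cube([439, 16, 106]);
translate([0, 16, 16]) cube([16, 305, 106]);
translate([423, 16, 16]) cube([16, 305, 106]);


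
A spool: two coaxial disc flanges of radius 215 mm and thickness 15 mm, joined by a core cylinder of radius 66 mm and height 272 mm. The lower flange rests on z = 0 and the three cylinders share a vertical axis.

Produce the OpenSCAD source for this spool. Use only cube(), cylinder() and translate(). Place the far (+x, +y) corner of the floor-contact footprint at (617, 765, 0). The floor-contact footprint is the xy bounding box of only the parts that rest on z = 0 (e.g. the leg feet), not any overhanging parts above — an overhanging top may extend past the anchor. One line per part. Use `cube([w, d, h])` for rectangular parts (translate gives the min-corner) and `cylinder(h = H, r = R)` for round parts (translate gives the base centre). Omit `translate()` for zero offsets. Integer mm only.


translate([402, 550, 0]) cylinder(h = 15, r = 215);
translate([402, 550, 15]) cylinder(h = 272, r = 66);
translate([402, 550, 287]) cylinder(h = 15, r = 215);


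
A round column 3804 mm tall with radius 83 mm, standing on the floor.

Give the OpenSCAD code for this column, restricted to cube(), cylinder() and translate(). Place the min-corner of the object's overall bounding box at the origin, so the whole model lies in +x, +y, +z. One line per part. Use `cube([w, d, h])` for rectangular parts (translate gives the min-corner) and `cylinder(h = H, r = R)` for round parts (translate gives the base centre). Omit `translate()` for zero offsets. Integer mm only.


translate([83, 83, 0]) cylinder(h = 3804, r = 83);


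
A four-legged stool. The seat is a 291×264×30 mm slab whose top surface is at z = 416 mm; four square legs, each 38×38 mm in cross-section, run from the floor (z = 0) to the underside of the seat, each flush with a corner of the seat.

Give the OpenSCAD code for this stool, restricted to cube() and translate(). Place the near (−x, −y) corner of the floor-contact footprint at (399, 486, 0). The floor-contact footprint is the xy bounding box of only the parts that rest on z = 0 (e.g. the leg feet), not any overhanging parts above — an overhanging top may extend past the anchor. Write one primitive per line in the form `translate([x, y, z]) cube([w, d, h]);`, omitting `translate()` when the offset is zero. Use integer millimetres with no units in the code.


translate([399, 486, 386]) cube([291, 264, 30]);
translate([399, 486, 0]) cube([38, 38, 386]);
translate([652, 486, 0]) cube([38, 38, 386]);
translate([399, 712, 0]) cube([38, 38, 386]);
translate([652, 712, 0]) cube([38, 38, 386]);


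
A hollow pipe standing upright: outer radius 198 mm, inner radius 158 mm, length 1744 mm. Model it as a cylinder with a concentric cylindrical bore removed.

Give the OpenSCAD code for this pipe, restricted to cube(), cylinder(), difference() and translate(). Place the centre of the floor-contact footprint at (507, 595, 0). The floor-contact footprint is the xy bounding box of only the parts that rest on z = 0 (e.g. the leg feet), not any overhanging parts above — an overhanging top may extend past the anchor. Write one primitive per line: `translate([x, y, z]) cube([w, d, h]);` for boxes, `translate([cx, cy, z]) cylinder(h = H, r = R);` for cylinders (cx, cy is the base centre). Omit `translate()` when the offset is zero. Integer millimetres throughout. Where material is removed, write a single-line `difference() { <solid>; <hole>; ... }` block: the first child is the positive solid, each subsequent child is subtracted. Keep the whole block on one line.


difference() { translate([507, 595, 0]) cylinder(h = 1744, r = 198); translate([507, 595, 0]) cylinder(h = 1744, r = 158); }


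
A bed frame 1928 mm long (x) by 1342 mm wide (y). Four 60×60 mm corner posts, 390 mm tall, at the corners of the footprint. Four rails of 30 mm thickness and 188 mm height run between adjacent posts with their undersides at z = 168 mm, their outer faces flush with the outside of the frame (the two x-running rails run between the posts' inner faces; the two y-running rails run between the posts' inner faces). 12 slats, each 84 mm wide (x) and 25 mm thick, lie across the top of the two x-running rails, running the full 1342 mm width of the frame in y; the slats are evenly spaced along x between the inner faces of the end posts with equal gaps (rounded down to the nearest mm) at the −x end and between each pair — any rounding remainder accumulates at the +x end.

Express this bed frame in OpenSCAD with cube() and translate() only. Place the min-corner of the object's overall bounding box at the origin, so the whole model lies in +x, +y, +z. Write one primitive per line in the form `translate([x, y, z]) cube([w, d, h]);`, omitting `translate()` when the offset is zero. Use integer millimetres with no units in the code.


// slat z = rail_z + rail_h = 168 + 188 = 356
// slat gap = ⌊(1808 − 12·84) / 13⌋ = 61
cube([60, 60, 390]);
translate([0, 1282, 0]) cube([60, 60, 390]);
translate([1868, 0, 0]) cube([60, 60, 390]);
translate([1868, 1282, 0]) cube([60, 60, 390]);
translate([60, 0, 168]) cube([1808, 30, 188]);
translate([60, 1312, 168]) cube([1808, 30, 188]);
translate([0, 60, 168]) cube([30, 1222, 188]);
translate([1898, 60, 168]) cube([30, 1222, 188]);
translate([121, 0, 356]) cube([84, 1342, 25]);
translate([266, 0, 356]) cube([84, 1342, 25]);
translate([411, 0, 356]) cube([84, 1342, 25]);
translate([556, 0, 356]) cube([84, 1342, 25]);
translate([701, 0, 356]) cube([84, 1342, 25]);
translate([846, 0, 356]) cube([84, 1342, 25]);
translate([991, 0, 356]) cube([84, 1342, 25]);
translate([1136, 0, 356]) cube([84, 1342, 25]);
translate([1281, 0, 356]) cube([84, 1342, 25]);
translate([1426, 0, 356]) cube([84, 1342, 25]);
translate([1571, 0, 356]) cube([84, 1342, 25]);
translate([1716, 0, 356]) cube([84, 1342, 25]);


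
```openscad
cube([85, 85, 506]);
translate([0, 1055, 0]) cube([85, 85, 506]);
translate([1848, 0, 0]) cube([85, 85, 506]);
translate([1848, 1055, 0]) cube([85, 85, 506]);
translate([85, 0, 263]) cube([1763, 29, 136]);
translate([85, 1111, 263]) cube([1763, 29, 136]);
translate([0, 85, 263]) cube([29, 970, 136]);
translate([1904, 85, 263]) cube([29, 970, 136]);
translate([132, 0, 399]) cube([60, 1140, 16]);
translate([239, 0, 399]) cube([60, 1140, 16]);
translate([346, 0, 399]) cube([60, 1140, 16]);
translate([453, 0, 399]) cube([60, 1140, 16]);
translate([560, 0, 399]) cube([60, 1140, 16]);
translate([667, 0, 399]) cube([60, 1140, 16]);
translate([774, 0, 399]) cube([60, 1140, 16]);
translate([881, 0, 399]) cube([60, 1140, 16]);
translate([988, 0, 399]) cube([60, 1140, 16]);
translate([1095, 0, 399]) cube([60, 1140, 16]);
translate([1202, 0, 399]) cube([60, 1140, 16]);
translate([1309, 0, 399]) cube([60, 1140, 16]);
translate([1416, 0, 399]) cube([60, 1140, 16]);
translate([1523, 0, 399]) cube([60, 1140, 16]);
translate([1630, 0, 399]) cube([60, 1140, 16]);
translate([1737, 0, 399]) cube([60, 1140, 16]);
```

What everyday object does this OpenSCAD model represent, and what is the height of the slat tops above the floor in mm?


A bed frame. The slat-top height is 415 mm.

Four posts, four rails, and a row of slats — a bed frame. Slats sit on the rails at z = 263 + 136 = 399; with slat thickness 16, the top is 415 mm.


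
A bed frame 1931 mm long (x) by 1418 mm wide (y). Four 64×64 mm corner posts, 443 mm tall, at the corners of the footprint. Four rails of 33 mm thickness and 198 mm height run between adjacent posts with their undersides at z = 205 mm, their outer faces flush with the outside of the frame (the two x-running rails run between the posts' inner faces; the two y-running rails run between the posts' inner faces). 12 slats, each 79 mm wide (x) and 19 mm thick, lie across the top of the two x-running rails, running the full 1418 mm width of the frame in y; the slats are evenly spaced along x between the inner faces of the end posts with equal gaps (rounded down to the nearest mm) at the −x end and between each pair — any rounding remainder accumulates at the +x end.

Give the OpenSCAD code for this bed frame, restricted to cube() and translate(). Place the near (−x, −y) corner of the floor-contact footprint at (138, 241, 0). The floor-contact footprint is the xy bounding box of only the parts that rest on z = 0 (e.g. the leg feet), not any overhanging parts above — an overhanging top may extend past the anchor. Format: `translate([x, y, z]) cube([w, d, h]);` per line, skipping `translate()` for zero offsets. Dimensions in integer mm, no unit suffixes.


translate([138, 241, 0]) cube([64, 64, 443]);
translate([138, 1595, 0]) cube([64, 64, 443]);
translate([2005, 241, 0]) cube([64, 64, 443]);
translate([2005, 1595, 0]) cube([64, 64, 443]);
translate([202, 241, 205]) cube([1803, 33, 198]);
translate([202, 1626, 205]) cube([1803, 33, 198]);
translate([138, 305, 205]) cube([33, 1290, 198]);
translate([2036, 305, 205]) cube([33, 1290, 198]);
translate([267, 241, 403]) cube([79, 1418, 19]);
translate([411, 241, 403]) cube([79, 1418, 19]);
translate([555, 241, 403]) cube([79, 1418, 19]);
translate([699, 241, 403]) cube([79, 1418, 19]);
translate([843, 241, 403]) cube([79, 1418, 19]);
translate([987, 241, 403]) cube([79, 1418, 19]);
translate([1131, 241, 403]) cube([79, 1418, 19]);
translate([1275, 241, 403]) cube([79, 1418, 19]);
translate([1419, 241, 403]) cube([79, 1418, 19]);
translate([1563, 241, 403]) cube([79, 1418, 19]);
translate([1707, 241, 403]) cube([79, 1418, 19]);
translate([1851, 241, 403]) cube([79, 1418, 19]);


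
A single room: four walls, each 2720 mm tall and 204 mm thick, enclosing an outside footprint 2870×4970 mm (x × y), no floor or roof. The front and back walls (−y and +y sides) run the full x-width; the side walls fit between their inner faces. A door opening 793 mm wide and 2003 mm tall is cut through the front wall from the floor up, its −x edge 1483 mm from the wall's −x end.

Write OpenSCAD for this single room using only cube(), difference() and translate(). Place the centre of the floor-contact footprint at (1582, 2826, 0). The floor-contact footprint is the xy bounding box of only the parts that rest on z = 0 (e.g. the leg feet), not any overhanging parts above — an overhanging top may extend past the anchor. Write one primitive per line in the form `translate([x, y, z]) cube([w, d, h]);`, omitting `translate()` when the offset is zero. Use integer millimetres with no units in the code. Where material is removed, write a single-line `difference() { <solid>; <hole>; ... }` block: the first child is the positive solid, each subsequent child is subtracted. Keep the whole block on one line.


difference() { translate([147, 341, 0]) cube([2870, 204, 2720]); translate([1630, 341, 0]) cube([793, 204, 2003]); }
translate([147, 5107, 0]) cube([2870, 204, 2720]);
translate([147, 545, 0]) cube([204, 4562, 2720]);
translate([2813, 545, 0]) cube([204, 4562, 2720]);


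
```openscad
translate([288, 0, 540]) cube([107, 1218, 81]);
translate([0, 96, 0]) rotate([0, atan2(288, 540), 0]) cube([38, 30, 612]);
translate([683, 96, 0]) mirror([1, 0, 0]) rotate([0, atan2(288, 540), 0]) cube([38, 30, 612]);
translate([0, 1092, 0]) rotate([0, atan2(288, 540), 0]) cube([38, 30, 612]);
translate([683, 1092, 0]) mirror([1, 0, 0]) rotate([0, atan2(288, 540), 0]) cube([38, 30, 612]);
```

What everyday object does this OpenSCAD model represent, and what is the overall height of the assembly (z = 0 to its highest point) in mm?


A sawhorse. The overall height is 621 mm.

A beam across two mirrored pairs of raked legs — a sawhorse. The beam's underside is at z = 540 (matching the legs' vertical rise in atan2(288, 540)) and the beam is 81 mm tall, so its top is at 540 + 81 = 621 mm. The raked legs top out at the beam's underside, so that is the highest point.


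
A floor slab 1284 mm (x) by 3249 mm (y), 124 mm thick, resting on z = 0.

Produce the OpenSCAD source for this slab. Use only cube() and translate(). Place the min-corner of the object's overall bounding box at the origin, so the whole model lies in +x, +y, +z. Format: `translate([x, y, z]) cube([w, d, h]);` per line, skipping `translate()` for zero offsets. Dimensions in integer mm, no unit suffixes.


cube([1284, 3249, 124]);


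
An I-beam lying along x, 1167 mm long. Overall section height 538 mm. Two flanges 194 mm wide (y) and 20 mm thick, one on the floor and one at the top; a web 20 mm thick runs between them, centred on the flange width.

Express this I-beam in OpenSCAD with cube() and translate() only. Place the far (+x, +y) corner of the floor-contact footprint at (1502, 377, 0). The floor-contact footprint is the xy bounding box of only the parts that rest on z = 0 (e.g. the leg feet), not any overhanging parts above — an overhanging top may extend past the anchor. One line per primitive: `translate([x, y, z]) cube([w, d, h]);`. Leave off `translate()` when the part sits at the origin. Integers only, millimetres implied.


translate([335, 183, 0]) cube([1167, 194, 20]);
translate([335, 270, 20]) cube([1167, 20, 498]);
translate([335, 183, 518]) cube([1167, 194, 20]);


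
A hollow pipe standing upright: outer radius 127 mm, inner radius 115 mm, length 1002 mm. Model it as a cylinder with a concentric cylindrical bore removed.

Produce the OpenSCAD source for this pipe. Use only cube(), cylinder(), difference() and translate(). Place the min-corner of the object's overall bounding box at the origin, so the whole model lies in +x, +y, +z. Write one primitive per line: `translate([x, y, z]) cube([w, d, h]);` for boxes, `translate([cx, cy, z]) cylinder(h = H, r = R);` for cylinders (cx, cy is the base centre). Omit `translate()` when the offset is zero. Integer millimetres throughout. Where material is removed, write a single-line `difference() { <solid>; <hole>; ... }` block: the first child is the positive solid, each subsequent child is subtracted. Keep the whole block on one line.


difference() { translate([127, 127, 0]) cylinder(h = 1002, r = 127); translate([127, 127, 0]) cylinder(h = 1002, r = 115); }


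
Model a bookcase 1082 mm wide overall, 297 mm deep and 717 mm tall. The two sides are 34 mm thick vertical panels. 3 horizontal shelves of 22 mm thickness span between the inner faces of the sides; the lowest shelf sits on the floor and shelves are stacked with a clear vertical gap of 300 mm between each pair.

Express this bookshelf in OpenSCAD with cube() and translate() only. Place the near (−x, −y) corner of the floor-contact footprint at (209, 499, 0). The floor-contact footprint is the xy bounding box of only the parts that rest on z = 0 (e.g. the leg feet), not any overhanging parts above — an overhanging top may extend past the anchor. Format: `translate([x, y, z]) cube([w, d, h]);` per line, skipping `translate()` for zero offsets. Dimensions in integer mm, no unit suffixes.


translate([209, 499, 0]) cube([34, 297, 717]);
translate([1257, 499, 0]) cube([34, 297, 717]);
translate([243, 499, 0]) cube([1014, 297, 22]);
translate([243, 499, 322]) cube([1014, 297, 22]);
translate([243, 499, 644]) cube([1014, 297, 22]);


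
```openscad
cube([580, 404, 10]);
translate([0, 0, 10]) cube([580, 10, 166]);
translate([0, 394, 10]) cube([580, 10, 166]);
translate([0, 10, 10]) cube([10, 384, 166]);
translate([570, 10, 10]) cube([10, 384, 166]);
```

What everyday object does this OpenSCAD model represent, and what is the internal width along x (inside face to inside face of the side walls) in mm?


An open box. The internal width is 560 mm.

A 580×404 base slab with four walls standing on it — an open box. The base is 580 mm wide and the walls are 10 mm thick, so the internal width is 580 − 2 × 10 = 560 mm.


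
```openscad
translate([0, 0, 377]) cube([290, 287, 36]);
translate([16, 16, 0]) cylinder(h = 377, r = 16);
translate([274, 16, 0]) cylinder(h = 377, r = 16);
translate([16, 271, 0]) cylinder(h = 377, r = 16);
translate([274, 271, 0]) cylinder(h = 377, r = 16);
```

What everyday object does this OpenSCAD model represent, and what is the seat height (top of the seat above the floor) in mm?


A stool. The seat height is 413 mm.

A 290×287×36 slab at z = 377 on four corner cylinders — a stool. The seat top is 377 + 36 = 413 mm.


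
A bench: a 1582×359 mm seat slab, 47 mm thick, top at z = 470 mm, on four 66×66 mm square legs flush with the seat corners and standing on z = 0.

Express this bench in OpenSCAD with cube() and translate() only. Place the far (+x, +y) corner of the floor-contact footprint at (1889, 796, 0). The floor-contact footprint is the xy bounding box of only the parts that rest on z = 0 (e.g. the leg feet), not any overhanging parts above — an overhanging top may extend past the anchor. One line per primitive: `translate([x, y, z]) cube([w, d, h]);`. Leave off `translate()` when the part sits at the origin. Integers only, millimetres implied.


// leg_h = 470 − 47 = 423
translate([307, 437, 423]) cube([1582, 359, 47]);
translate([307, 437, 0]) cube([66, 66, 423]);
translate([307, 730, 0]) cube([66, 66, 423]);
translate([1823, 437, 0]) cube([66, 66, 423]);
translate([1823, 730, 0]) cube([66, 66, 423]);


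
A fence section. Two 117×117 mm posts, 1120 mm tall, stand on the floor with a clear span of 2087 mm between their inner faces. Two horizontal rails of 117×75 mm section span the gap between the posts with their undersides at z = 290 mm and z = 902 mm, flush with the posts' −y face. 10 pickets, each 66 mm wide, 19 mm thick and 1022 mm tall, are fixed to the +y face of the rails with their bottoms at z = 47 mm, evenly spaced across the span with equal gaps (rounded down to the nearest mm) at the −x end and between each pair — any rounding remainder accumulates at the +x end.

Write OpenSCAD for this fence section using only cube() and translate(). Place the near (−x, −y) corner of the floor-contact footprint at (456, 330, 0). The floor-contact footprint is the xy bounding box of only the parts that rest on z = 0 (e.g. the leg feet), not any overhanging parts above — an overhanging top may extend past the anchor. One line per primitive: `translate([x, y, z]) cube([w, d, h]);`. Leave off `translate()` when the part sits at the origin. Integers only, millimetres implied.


translate([456, 330, 0]) cube([117, 117, 1120]);
translate([2660, 330, 0]) cube([117, 117, 1120]);
translate([573, 330, 290]) cube([2087, 117, 75]);
translate([573, 330, 902]) cube([2087, 117, 75]);
translate([702, 447, 47]) cube([66, 19, 1022]);
translate([897, 447, 47]) cube([66, 19, 1022]);
translate([1092, 447, 47]) cube([66, 19, 1022]);
translate([1287, 447, 47]) cube([66, 19, 1022]);
translate([1482, 447, 47]) cube([66, 19, 1022]);
translate([1677, 447, 47]) cube([66, 19, 1022]);
translate([1872, 447, 47]) cube([66, 19, 1022]);
translate([2067, 447, 47]) cube([66, 19, 1022]);
translate([2262, 447, 47]) cube([66, 19, 1022]);
translate([2457, 447, 47]) cube([66, 19, 1022]);


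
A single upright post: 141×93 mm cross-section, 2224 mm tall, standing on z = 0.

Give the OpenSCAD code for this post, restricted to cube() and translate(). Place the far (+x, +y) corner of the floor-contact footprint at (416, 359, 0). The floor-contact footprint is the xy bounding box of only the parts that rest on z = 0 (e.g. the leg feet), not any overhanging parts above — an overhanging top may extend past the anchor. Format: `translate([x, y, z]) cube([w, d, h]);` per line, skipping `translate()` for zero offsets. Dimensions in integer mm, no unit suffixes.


translate([275, 266, 0]) cube([141, 93, 2224]);


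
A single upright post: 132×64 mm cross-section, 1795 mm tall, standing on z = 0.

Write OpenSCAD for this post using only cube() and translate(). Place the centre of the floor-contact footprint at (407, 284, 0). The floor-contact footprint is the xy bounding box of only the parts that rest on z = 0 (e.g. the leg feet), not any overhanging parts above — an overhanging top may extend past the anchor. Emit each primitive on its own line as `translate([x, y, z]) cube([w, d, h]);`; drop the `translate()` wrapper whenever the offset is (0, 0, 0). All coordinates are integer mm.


translate([341, 252, 0]) cube([132, 64, 1795]);


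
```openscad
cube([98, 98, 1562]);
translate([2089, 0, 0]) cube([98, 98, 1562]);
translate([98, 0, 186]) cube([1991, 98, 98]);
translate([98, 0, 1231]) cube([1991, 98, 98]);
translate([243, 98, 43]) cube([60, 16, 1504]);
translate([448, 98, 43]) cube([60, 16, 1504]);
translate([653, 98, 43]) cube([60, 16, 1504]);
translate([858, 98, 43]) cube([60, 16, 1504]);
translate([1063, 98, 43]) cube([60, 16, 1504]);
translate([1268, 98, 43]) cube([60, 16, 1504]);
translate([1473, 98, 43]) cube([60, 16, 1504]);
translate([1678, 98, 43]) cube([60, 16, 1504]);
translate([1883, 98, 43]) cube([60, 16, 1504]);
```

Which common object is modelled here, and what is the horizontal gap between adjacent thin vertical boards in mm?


A fence section. The picket gap is 145 mm.

Two posts, two rails, 9 pickets — a fence section. Span 1991 mm holds 9 pickets of 60 mm with 10 equal gaps: ⌊(1991 − 9·60) / 10⌋ = 145 mm.


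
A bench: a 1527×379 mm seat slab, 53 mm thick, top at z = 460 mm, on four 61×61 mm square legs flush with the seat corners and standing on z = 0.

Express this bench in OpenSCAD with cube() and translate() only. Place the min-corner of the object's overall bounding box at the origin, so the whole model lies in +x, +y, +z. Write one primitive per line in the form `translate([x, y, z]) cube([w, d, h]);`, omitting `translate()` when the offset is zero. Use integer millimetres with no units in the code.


translate([0, 0, 407]) cube([1527, 379, 53]);
cube([61, 61, 407]);
translate([0, 318, 0]) cube([61, 61, 407]);
translate([1466, 0, 0]) cube([61, 61, 407]);
translate([1466, 318, 0]) cube([61, 61, 407]);


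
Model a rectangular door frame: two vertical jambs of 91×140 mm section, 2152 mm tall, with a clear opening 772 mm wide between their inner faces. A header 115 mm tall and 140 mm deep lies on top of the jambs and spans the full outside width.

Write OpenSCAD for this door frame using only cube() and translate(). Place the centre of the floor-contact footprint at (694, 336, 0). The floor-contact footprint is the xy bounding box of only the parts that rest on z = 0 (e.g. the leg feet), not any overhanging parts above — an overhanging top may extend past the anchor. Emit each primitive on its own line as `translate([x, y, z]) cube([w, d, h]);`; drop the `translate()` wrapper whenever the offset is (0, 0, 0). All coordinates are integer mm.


translate([217, 266, 0]) cube([91, 140, 2152]);
translate([1080, 266, 0]) cube([91, 140, 2152]);
translate([217, 266, 2152]) cube([954, 140, 115]);


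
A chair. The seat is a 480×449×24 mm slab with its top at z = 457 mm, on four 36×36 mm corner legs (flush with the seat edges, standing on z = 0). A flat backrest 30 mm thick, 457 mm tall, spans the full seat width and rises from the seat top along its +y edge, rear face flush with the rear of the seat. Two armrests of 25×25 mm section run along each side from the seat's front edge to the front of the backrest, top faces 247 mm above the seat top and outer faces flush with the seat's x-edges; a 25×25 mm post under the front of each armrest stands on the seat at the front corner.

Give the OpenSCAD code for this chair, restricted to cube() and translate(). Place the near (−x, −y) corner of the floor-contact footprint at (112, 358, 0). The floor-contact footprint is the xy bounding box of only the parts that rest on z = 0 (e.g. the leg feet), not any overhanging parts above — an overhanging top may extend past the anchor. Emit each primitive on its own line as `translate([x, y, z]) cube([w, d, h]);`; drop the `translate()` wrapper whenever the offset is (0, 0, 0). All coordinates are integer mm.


translate([112, 358, 433]) cube([480, 449, 24]);
translate([112, 358, 0]) cube([36, 36, 433]);
translate([556, 358, 0]) cube([36, 36, 433]);
translate([112, 771, 0]) cube([36, 36, 433]);
translate([556, 771, 0]) cube([36, 36, 433]);
translate([112, 777, 457]) cube([480, 30, 457]);
translate([112, 358, 679]) cube([25, 419, 25]);
translate([567, 358, 679]) cube([25, 419, 25]);
translate([112, 358, 457]) cube([25, 25, 222]);
translate([567, 358, 457]) cube([25, 25, 222]);


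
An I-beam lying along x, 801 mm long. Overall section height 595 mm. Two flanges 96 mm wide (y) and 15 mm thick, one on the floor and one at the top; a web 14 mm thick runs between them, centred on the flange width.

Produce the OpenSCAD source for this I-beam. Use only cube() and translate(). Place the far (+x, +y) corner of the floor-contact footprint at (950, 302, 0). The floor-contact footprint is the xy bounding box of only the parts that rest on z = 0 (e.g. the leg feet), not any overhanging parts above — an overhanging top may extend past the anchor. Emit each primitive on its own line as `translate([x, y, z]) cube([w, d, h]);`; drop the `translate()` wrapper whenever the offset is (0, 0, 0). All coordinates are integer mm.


translate([149, 206, 0]) cube([801, 96, 15]);
translate([149, 247, 15]) cube([801, 14, 565]);
translate([149, 206, 580]) cube([801, 96, 15]);


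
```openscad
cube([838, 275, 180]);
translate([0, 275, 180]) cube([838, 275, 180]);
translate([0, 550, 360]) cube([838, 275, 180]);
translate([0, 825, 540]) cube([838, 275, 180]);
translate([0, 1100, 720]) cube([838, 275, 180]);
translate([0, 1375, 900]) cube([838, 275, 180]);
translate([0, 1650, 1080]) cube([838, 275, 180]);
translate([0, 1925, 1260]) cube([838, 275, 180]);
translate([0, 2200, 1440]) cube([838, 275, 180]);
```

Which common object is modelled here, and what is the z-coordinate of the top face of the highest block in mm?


A staircase. The total rise is 1620 mm.

9 identical blocks, each offset up and back from the previous — a staircase. Each step is 180 mm tall and there are 9 of them, so the total rise is 9 × 180 = 1620 mm.


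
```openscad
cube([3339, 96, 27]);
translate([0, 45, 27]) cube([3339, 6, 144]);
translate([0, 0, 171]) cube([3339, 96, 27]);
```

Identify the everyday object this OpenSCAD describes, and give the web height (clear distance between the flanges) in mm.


An I-beam. The web height is 144 mm.

Two wide flanges with a thin centred web — an I-beam. Overall 198 mm minus two 27 mm flanges gives a web of 198 − 2·27 = 144 mm.


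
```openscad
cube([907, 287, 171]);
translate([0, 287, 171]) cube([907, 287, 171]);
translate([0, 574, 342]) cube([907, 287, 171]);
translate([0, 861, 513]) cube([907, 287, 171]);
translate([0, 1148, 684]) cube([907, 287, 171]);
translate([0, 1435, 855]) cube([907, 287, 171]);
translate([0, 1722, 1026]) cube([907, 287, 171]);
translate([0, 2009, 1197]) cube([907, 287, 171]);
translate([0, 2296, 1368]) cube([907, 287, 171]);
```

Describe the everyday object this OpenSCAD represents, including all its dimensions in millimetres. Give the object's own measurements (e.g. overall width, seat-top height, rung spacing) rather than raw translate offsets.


A straight staircase of 9 solid steps. Each step is 907 mm wide (x), 287 mm deep (y, the going) and 171 mm tall (the rise). The first step rests on the floor; each subsequent step sits one going further in +y and one rise higher in +z, directly behind and above the previous step with no overlap.


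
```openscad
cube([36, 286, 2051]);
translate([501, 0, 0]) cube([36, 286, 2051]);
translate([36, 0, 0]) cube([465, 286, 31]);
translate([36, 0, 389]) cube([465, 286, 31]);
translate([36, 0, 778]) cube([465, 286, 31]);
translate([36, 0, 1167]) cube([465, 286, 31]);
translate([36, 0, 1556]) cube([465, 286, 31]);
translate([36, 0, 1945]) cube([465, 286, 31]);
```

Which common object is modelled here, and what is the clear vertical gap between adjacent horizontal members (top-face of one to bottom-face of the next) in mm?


A bookshelf. The clear shelf gap is 358 mm.

Two tall side panels with 6 horizontal boards between them — a bookshelf. The first two shelf undersides are at z = 0 and z = 389; with shelf thickness 31, the clear gap is 389 − 0 − 31 = 358 mm.


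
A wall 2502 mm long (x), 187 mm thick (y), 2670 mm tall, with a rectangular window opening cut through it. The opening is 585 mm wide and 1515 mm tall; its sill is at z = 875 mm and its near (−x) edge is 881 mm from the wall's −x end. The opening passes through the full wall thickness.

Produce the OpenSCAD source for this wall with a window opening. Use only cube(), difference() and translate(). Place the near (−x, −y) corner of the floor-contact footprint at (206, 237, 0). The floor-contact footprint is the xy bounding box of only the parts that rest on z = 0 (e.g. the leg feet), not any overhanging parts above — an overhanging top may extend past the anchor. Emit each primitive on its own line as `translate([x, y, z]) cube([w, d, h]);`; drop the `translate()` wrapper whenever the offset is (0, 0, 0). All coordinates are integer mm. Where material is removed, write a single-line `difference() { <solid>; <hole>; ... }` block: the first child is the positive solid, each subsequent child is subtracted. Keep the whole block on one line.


difference() { translate([206, 237, 0]) cube([2502, 187, 2670]); translate([1087, 237, 875]) cube([585, 187, 1515]); }


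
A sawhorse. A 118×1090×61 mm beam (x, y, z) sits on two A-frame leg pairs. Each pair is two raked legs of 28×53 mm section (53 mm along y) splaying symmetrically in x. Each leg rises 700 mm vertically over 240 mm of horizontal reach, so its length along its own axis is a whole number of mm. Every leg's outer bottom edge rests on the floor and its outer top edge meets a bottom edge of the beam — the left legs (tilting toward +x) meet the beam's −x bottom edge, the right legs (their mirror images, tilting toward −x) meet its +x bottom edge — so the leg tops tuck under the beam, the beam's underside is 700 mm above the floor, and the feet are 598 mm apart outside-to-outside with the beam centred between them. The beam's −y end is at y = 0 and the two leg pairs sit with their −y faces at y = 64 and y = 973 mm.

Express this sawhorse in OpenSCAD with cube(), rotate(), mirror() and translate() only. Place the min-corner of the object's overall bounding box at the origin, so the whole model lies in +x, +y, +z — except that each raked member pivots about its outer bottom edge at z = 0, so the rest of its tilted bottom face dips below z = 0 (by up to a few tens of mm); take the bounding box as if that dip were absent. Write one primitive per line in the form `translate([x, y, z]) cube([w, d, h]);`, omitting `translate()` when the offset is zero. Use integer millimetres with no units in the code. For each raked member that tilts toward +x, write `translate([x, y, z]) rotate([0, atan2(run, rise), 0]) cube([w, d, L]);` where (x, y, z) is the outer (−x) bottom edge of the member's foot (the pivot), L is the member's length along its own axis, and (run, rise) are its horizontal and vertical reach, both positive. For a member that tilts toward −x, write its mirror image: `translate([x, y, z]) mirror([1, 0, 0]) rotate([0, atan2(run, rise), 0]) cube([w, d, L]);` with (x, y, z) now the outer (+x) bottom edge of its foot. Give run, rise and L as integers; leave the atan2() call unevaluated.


// leg length = √(240² + 700²) = 740
// right-leg outer foot x = 2·240 + 118 = 598
// beam min-corner = (240, 0, 700)
translate([240, 0, 700]) cube([118, 1090, 61]);
translate([0, 64, 0]) rotate([0, atan2(240, 700), 0]) cube([28, 53, 740]);
translate([598, 64, 0]) mirror([1, 0, 0]) rotate([0, atan2(240, 700), 0]) cube([28, 53, 740]);
translate([0, 973, 0]) rotate([0, atan2(240, 700), 0]) cube([28, 53, 740]);
translate([598, 973, 0]) mirror([1, 0, 0]) rotate([0, atan2(240, 700), 0]) cube([28, 53, 740]);


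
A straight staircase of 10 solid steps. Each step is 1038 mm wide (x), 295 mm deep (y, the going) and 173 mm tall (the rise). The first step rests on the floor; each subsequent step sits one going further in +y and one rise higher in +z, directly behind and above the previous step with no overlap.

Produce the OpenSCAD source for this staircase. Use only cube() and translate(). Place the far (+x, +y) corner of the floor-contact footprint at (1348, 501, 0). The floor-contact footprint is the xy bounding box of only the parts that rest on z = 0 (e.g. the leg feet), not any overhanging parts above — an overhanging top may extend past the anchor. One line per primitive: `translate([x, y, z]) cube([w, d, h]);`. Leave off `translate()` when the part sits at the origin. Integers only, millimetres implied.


translate([310, 206, 0]) cube([1038, 295, 173]);
translate([310, 501, 173]) cube([1038, 295, 173]);
translate([310, 796, 346]) cube([1038, 295, 173]);
translate([310, 1091, 519]) cube([1038, 295, 173]);
translate([310, 1386, 692]) cube([1038, 295, 173]);
translate([310, 1681, 865]) cube([1038, 295, 173]);
translate([310, 1976, 1038]) cube([1038, 295, 173]);
translate([310, 2271, 1211]) cube([1038, 295, 173]);
translate([310, 2566, 1384]) cube([1038, 295, 173]);
translate([310, 2861, 1557]) cube([1038, 295, 173]);


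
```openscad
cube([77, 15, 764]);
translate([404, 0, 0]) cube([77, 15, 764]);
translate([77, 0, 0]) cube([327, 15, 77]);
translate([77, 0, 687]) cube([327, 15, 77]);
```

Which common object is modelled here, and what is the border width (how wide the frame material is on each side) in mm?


A picture frame. The border width is 77 mm.

Four thin pieces enclosing a rectangular opening — a picture frame. The two full-height stiles are 764 mm tall; the top rail sits at z = 687 and is 77 mm tall, so the border above the opening is 764 − 687 = 77 mm, matching the stile x-width.


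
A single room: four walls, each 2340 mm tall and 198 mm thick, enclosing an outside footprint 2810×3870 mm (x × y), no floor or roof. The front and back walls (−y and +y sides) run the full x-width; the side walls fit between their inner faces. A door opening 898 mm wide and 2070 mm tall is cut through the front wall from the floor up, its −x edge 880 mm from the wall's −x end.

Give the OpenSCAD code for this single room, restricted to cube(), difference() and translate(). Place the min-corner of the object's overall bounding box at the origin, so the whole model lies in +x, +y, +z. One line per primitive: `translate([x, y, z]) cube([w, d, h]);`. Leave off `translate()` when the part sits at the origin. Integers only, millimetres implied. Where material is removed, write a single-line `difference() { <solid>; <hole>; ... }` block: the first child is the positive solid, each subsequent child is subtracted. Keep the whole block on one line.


difference() { cube([2810, 198, 2340]); translate([880, 0, 0]) cube([898, 198, 2070]); }
translate([0, 3672, 0]) cube([2810, 198, 2340]);
translate([0, 198, 0]) cube([198, 3474, 2340]);
translate([2612, 198, 0]) cube([198, 3474, 2340]);
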